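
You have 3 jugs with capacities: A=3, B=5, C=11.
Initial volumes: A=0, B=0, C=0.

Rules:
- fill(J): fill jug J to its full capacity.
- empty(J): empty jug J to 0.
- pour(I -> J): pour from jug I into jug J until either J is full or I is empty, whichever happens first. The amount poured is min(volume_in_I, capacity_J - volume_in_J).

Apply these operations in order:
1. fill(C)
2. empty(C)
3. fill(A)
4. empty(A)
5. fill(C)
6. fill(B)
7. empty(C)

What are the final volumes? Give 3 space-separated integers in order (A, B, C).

Step 1: fill(C) -> (A=0 B=0 C=11)
Step 2: empty(C) -> (A=0 B=0 C=0)
Step 3: fill(A) -> (A=3 B=0 C=0)
Step 4: empty(A) -> (A=0 B=0 C=0)
Step 5: fill(C) -> (A=0 B=0 C=11)
Step 6: fill(B) -> (A=0 B=5 C=11)
Step 7: empty(C) -> (A=0 B=5 C=0)

Answer: 0 5 0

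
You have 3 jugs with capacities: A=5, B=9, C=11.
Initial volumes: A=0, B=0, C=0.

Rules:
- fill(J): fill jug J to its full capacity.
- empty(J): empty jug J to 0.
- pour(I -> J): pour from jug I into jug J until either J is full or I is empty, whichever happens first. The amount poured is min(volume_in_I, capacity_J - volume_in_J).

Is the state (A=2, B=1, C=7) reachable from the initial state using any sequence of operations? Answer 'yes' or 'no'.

Answer: no

Derivation:
BFS explored all 400 reachable states.
Reachable set includes: (0,0,0), (0,0,1), (0,0,2), (0,0,3), (0,0,4), (0,0,5), (0,0,6), (0,0,7), (0,0,8), (0,0,9), (0,0,10), (0,0,11) ...
Target (A=2, B=1, C=7) not in reachable set → no.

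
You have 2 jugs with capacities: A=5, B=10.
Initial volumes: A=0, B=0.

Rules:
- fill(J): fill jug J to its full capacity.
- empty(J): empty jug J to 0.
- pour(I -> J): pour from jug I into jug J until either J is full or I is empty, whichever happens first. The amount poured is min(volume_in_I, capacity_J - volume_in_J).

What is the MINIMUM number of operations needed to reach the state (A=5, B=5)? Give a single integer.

Answer: 2

Derivation:
BFS from (A=0, B=0). One shortest path:
  1. fill(B) -> (A=0 B=10)
  2. pour(B -> A) -> (A=5 B=5)
Reached target in 2 moves.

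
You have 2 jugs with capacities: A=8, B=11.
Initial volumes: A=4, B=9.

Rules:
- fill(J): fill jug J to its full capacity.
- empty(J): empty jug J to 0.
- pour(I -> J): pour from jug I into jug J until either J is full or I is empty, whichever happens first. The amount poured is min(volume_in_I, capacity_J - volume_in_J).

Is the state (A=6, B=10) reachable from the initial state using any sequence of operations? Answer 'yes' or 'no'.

Answer: no

Derivation:
BFS explored all 39 reachable states.
Reachable set includes: (0,0), (0,1), (0,2), (0,3), (0,4), (0,5), (0,6), (0,7), (0,8), (0,9), (0,10), (0,11) ...
Target (A=6, B=10) not in reachable set → no.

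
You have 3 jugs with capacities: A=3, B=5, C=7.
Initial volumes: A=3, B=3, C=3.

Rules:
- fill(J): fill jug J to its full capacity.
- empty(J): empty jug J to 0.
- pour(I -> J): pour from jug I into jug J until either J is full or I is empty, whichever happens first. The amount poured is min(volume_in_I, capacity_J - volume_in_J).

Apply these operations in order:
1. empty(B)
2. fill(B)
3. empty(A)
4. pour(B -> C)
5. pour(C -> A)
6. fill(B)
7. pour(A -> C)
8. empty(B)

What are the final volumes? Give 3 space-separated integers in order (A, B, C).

Step 1: empty(B) -> (A=3 B=0 C=3)
Step 2: fill(B) -> (A=3 B=5 C=3)
Step 3: empty(A) -> (A=0 B=5 C=3)
Step 4: pour(B -> C) -> (A=0 B=1 C=7)
Step 5: pour(C -> A) -> (A=3 B=1 C=4)
Step 6: fill(B) -> (A=3 B=5 C=4)
Step 7: pour(A -> C) -> (A=0 B=5 C=7)
Step 8: empty(B) -> (A=0 B=0 C=7)

Answer: 0 0 7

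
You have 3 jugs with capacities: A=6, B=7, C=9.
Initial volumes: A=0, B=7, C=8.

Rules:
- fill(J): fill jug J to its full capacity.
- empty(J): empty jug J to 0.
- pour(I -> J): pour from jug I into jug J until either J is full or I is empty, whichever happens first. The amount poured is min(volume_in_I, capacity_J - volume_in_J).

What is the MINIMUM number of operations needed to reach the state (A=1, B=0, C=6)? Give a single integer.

BFS from (A=0, B=7, C=8). One shortest path:
  1. empty(C) -> (A=0 B=7 C=0)
  2. pour(B -> A) -> (A=6 B=1 C=0)
  3. pour(A -> C) -> (A=0 B=1 C=6)
  4. pour(B -> A) -> (A=1 B=0 C=6)
Reached target in 4 moves.

Answer: 4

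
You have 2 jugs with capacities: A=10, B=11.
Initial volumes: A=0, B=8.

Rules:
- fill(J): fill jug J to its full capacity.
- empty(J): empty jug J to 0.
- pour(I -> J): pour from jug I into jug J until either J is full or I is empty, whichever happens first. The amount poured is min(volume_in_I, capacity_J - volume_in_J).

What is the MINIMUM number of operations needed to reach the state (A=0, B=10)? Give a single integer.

Answer: 3

Derivation:
BFS from (A=0, B=8). One shortest path:
  1. fill(A) -> (A=10 B=8)
  2. empty(B) -> (A=10 B=0)
  3. pour(A -> B) -> (A=0 B=10)
Reached target in 3 moves.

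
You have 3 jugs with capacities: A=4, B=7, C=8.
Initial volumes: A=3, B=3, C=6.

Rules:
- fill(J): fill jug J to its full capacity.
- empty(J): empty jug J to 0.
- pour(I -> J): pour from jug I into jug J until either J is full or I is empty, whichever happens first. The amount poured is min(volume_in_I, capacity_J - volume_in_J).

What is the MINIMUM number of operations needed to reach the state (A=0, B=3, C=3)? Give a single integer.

Answer: 2

Derivation:
BFS from (A=3, B=3, C=6). One shortest path:
  1. empty(C) -> (A=3 B=3 C=0)
  2. pour(A -> C) -> (A=0 B=3 C=3)
Reached target in 2 moves.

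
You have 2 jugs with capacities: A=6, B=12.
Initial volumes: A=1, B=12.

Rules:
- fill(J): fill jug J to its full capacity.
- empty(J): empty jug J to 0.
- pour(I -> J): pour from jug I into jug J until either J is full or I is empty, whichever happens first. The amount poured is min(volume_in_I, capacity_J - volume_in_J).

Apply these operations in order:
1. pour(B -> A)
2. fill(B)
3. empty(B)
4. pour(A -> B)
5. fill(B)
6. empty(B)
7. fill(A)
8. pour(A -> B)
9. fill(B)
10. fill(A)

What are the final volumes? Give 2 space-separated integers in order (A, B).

Step 1: pour(B -> A) -> (A=6 B=7)
Step 2: fill(B) -> (A=6 B=12)
Step 3: empty(B) -> (A=6 B=0)
Step 4: pour(A -> B) -> (A=0 B=6)
Step 5: fill(B) -> (A=0 B=12)
Step 6: empty(B) -> (A=0 B=0)
Step 7: fill(A) -> (A=6 B=0)
Step 8: pour(A -> B) -> (A=0 B=6)
Step 9: fill(B) -> (A=0 B=12)
Step 10: fill(A) -> (A=6 B=12)

Answer: 6 12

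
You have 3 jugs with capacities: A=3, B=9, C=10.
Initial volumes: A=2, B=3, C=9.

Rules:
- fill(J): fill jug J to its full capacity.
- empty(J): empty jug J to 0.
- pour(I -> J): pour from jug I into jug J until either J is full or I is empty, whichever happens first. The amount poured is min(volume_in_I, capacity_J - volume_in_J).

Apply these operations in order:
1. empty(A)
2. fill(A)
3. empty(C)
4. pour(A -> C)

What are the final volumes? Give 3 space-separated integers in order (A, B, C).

Step 1: empty(A) -> (A=0 B=3 C=9)
Step 2: fill(A) -> (A=3 B=3 C=9)
Step 3: empty(C) -> (A=3 B=3 C=0)
Step 4: pour(A -> C) -> (A=0 B=3 C=3)

Answer: 0 3 3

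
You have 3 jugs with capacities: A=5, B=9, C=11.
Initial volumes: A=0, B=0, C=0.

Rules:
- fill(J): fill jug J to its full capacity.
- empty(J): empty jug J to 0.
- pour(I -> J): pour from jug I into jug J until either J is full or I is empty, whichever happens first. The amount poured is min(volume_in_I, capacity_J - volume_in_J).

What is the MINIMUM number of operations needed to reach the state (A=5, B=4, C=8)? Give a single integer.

Answer: 7

Derivation:
BFS from (A=0, B=0, C=0). One shortest path:
  1. fill(C) -> (A=0 B=0 C=11)
  2. pour(C -> A) -> (A=5 B=0 C=6)
  3. empty(A) -> (A=0 B=0 C=6)
  4. pour(C -> B) -> (A=0 B=6 C=0)
  5. fill(C) -> (A=0 B=6 C=11)
  6. pour(C -> B) -> (A=0 B=9 C=8)
  7. pour(B -> A) -> (A=5 B=4 C=8)
Reached target in 7 moves.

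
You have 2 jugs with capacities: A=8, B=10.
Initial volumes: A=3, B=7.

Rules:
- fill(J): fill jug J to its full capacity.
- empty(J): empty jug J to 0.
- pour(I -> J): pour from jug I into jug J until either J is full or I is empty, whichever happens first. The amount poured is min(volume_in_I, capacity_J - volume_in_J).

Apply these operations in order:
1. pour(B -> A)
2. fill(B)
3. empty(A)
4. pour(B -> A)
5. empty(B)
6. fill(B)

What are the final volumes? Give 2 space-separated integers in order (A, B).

Answer: 8 10

Derivation:
Step 1: pour(B -> A) -> (A=8 B=2)
Step 2: fill(B) -> (A=8 B=10)
Step 3: empty(A) -> (A=0 B=10)
Step 4: pour(B -> A) -> (A=8 B=2)
Step 5: empty(B) -> (A=8 B=0)
Step 6: fill(B) -> (A=8 B=10)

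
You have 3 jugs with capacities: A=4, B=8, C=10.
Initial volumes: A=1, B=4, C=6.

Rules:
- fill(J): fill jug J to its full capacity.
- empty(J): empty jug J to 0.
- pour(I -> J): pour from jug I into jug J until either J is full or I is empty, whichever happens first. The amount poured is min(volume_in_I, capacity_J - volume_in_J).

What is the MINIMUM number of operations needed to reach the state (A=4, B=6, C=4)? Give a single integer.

BFS from (A=1, B=4, C=6). One shortest path:
  1. fill(A) -> (A=4 B=4 C=6)
  2. empty(B) -> (A=4 B=0 C=6)
  3. pour(C -> B) -> (A=4 B=6 C=0)
  4. pour(A -> C) -> (A=0 B=6 C=4)
  5. fill(A) -> (A=4 B=6 C=4)
Reached target in 5 moves.

Answer: 5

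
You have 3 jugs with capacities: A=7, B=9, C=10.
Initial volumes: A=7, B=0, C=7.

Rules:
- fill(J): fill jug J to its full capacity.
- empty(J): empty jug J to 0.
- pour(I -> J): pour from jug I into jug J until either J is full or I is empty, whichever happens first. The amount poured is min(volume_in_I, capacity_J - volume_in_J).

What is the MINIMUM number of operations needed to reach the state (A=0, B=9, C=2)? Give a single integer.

BFS from (A=7, B=0, C=7). One shortest path:
  1. pour(A -> B) -> (A=0 B=7 C=7)
  2. fill(A) -> (A=7 B=7 C=7)
  3. pour(A -> B) -> (A=5 B=9 C=7)
  4. pour(A -> C) -> (A=2 B=9 C=10)
  5. empty(C) -> (A=2 B=9 C=0)
  6. pour(A -> C) -> (A=0 B=9 C=2)
Reached target in 6 moves.

Answer: 6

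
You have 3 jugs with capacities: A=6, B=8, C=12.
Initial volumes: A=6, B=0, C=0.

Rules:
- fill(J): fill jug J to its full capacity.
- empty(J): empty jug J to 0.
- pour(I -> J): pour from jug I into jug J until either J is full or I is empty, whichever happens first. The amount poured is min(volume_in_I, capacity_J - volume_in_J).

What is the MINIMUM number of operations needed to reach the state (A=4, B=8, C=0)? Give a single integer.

Answer: 3

Derivation:
BFS from (A=6, B=0, C=0). One shortest path:
  1. pour(A -> B) -> (A=0 B=6 C=0)
  2. fill(A) -> (A=6 B=6 C=0)
  3. pour(A -> B) -> (A=4 B=8 C=0)
Reached target in 3 moves.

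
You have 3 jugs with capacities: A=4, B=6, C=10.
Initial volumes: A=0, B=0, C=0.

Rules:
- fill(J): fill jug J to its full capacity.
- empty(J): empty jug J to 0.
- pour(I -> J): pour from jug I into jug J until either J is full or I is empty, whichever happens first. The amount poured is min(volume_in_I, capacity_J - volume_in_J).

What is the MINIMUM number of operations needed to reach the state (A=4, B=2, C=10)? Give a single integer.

Answer: 3

Derivation:
BFS from (A=0, B=0, C=0). One shortest path:
  1. fill(B) -> (A=0 B=6 C=0)
  2. fill(C) -> (A=0 B=6 C=10)
  3. pour(B -> A) -> (A=4 B=2 C=10)
Reached target in 3 moves.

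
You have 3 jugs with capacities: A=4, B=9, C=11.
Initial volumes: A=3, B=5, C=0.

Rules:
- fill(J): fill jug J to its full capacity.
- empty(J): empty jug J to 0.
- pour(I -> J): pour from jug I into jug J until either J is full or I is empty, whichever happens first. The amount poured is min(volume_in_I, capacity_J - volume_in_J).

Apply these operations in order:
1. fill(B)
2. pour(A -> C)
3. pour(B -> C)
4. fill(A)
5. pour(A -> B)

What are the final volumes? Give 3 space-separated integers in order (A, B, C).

Step 1: fill(B) -> (A=3 B=9 C=0)
Step 2: pour(A -> C) -> (A=0 B=9 C=3)
Step 3: pour(B -> C) -> (A=0 B=1 C=11)
Step 4: fill(A) -> (A=4 B=1 C=11)
Step 5: pour(A -> B) -> (A=0 B=5 C=11)

Answer: 0 5 11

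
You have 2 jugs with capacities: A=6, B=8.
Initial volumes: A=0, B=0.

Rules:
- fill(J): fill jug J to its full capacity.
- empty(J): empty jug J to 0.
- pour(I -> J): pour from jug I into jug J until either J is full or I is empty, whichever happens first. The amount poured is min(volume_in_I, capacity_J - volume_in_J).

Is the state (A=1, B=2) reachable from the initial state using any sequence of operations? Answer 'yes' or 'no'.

Answer: no

Derivation:
BFS explored all 14 reachable states.
Reachable set includes: (0,0), (0,2), (0,4), (0,6), (0,8), (2,0), (2,8), (4,0), (4,8), (6,0), (6,2), (6,4) ...
Target (A=1, B=2) not in reachable set → no.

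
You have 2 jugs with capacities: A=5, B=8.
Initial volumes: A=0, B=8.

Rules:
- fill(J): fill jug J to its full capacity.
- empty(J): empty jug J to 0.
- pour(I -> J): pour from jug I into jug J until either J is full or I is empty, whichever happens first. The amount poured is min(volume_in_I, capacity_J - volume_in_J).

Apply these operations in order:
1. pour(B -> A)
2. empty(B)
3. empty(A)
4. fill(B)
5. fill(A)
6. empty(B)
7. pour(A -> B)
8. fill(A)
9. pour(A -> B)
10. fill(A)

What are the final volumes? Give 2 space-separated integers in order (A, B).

Answer: 5 8

Derivation:
Step 1: pour(B -> A) -> (A=5 B=3)
Step 2: empty(B) -> (A=5 B=0)
Step 3: empty(A) -> (A=0 B=0)
Step 4: fill(B) -> (A=0 B=8)
Step 5: fill(A) -> (A=5 B=8)
Step 6: empty(B) -> (A=5 B=0)
Step 7: pour(A -> B) -> (A=0 B=5)
Step 8: fill(A) -> (A=5 B=5)
Step 9: pour(A -> B) -> (A=2 B=8)
Step 10: fill(A) -> (A=5 B=8)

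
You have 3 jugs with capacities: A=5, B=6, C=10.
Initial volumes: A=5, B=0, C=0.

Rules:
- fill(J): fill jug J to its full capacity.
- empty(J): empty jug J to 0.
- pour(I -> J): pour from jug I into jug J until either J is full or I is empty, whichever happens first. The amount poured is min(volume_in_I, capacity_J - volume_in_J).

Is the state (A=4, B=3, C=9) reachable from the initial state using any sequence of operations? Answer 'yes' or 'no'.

BFS explored all 282 reachable states.
Reachable set includes: (0,0,0), (0,0,1), (0,0,2), (0,0,3), (0,0,4), (0,0,5), (0,0,6), (0,0,7), (0,0,8), (0,0,9), (0,0,10), (0,1,0) ...
Target (A=4, B=3, C=9) not in reachable set → no.

Answer: no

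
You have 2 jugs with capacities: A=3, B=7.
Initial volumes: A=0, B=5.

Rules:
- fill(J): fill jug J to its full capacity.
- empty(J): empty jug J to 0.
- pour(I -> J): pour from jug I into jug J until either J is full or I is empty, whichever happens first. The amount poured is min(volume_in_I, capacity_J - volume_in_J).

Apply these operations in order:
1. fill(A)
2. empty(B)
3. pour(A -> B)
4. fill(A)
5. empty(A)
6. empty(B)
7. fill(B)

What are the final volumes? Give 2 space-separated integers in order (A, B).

Step 1: fill(A) -> (A=3 B=5)
Step 2: empty(B) -> (A=3 B=0)
Step 3: pour(A -> B) -> (A=0 B=3)
Step 4: fill(A) -> (A=3 B=3)
Step 5: empty(A) -> (A=0 B=3)
Step 6: empty(B) -> (A=0 B=0)
Step 7: fill(B) -> (A=0 B=7)

Answer: 0 7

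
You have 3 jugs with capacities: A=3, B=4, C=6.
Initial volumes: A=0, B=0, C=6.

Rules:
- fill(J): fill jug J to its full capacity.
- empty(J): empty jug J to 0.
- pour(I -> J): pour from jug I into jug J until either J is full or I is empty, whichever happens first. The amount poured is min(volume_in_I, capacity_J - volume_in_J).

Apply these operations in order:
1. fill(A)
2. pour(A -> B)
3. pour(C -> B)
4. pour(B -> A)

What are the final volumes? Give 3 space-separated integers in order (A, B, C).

Step 1: fill(A) -> (A=3 B=0 C=6)
Step 2: pour(A -> B) -> (A=0 B=3 C=6)
Step 3: pour(C -> B) -> (A=0 B=4 C=5)
Step 4: pour(B -> A) -> (A=3 B=1 C=5)

Answer: 3 1 5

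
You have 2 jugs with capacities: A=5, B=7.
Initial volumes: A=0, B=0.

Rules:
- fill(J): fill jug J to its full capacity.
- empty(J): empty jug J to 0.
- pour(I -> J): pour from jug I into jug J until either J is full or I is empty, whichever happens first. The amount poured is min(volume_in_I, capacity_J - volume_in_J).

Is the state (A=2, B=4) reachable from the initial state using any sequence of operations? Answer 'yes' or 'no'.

BFS explored all 24 reachable states.
Reachable set includes: (0,0), (0,1), (0,2), (0,3), (0,4), (0,5), (0,6), (0,7), (1,0), (1,7), (2,0), (2,7) ...
Target (A=2, B=4) not in reachable set → no.

Answer: no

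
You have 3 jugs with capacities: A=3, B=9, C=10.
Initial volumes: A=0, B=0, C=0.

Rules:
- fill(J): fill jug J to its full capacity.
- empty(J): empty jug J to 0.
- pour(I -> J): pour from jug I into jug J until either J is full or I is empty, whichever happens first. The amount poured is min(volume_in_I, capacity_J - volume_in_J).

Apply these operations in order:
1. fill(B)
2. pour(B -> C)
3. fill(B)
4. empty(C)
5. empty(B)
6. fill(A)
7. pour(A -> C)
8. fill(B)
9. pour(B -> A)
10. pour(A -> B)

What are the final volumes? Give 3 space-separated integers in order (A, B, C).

Answer: 0 9 3

Derivation:
Step 1: fill(B) -> (A=0 B=9 C=0)
Step 2: pour(B -> C) -> (A=0 B=0 C=9)
Step 3: fill(B) -> (A=0 B=9 C=9)
Step 4: empty(C) -> (A=0 B=9 C=0)
Step 5: empty(B) -> (A=0 B=0 C=0)
Step 6: fill(A) -> (A=3 B=0 C=0)
Step 7: pour(A -> C) -> (A=0 B=0 C=3)
Step 8: fill(B) -> (A=0 B=9 C=3)
Step 9: pour(B -> A) -> (A=3 B=6 C=3)
Step 10: pour(A -> B) -> (A=0 B=9 C=3)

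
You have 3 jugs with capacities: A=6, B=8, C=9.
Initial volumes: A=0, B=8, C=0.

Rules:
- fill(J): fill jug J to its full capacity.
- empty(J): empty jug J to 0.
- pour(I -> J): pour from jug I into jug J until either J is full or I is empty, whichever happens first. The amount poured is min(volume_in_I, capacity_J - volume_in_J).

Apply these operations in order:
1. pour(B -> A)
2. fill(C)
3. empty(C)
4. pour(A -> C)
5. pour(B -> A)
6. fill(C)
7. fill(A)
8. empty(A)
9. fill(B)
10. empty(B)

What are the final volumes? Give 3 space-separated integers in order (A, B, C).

Step 1: pour(B -> A) -> (A=6 B=2 C=0)
Step 2: fill(C) -> (A=6 B=2 C=9)
Step 3: empty(C) -> (A=6 B=2 C=0)
Step 4: pour(A -> C) -> (A=0 B=2 C=6)
Step 5: pour(B -> A) -> (A=2 B=0 C=6)
Step 6: fill(C) -> (A=2 B=0 C=9)
Step 7: fill(A) -> (A=6 B=0 C=9)
Step 8: empty(A) -> (A=0 B=0 C=9)
Step 9: fill(B) -> (A=0 B=8 C=9)
Step 10: empty(B) -> (A=0 B=0 C=9)

Answer: 0 0 9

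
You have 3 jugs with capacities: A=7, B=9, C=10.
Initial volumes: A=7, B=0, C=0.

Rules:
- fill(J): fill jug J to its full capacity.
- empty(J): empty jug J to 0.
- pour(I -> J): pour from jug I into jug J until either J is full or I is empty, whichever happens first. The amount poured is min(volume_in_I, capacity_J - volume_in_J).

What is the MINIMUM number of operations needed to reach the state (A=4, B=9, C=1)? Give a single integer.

Answer: 4

Derivation:
BFS from (A=7, B=0, C=0). One shortest path:
  1. pour(A -> C) -> (A=0 B=0 C=7)
  2. fill(A) -> (A=7 B=0 C=7)
  3. pour(A -> C) -> (A=4 B=0 C=10)
  4. pour(C -> B) -> (A=4 B=9 C=1)
Reached target in 4 moves.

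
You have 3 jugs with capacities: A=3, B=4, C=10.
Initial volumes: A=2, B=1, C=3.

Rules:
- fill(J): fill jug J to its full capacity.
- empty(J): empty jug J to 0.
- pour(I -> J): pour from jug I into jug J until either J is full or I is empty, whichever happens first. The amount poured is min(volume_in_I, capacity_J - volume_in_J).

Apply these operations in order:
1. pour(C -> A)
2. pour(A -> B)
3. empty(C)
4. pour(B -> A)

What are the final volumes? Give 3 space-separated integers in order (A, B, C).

Answer: 3 1 0

Derivation:
Step 1: pour(C -> A) -> (A=3 B=1 C=2)
Step 2: pour(A -> B) -> (A=0 B=4 C=2)
Step 3: empty(C) -> (A=0 B=4 C=0)
Step 4: pour(B -> A) -> (A=3 B=1 C=0)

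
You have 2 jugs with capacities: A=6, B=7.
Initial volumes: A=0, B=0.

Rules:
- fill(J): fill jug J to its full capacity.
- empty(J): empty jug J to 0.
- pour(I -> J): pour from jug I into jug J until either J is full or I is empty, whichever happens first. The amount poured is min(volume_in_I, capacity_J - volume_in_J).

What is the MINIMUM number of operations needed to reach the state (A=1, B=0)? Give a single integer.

Answer: 4

Derivation:
BFS from (A=0, B=0). One shortest path:
  1. fill(B) -> (A=0 B=7)
  2. pour(B -> A) -> (A=6 B=1)
  3. empty(A) -> (A=0 B=1)
  4. pour(B -> A) -> (A=1 B=0)
Reached target in 4 moves.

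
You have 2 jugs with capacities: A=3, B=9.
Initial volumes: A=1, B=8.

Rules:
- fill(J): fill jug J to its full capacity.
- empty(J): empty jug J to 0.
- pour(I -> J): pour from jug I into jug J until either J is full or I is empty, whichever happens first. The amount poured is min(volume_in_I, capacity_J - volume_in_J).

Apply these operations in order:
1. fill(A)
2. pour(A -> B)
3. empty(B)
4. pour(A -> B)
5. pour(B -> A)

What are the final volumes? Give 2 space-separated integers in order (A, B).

Answer: 2 0

Derivation:
Step 1: fill(A) -> (A=3 B=8)
Step 2: pour(A -> B) -> (A=2 B=9)
Step 3: empty(B) -> (A=2 B=0)
Step 4: pour(A -> B) -> (A=0 B=2)
Step 5: pour(B -> A) -> (A=2 B=0)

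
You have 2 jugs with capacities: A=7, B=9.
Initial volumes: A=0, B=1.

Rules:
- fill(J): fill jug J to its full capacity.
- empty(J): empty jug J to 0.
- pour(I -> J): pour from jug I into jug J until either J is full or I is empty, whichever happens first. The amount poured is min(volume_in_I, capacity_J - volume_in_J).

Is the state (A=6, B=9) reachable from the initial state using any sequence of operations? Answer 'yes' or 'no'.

Answer: yes

Derivation:
BFS from (A=0, B=1):
  1. fill(A) -> (A=7 B=1)
  2. pour(A -> B) -> (A=0 B=8)
  3. fill(A) -> (A=7 B=8)
  4. pour(A -> B) -> (A=6 B=9)
Target reached → yes.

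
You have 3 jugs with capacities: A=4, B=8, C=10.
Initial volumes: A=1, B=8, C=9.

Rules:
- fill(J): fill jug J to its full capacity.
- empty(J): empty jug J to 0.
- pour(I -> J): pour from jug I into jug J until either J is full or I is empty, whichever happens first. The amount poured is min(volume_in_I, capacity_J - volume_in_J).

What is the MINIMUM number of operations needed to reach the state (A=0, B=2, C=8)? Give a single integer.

BFS from (A=1, B=8, C=9). One shortest path:
  1. empty(B) -> (A=1 B=0 C=9)
  2. pour(C -> B) -> (A=1 B=8 C=1)
  3. pour(C -> A) -> (A=2 B=8 C=0)
  4. pour(B -> C) -> (A=2 B=0 C=8)
  5. pour(A -> B) -> (A=0 B=2 C=8)
Reached target in 5 moves.

Answer: 5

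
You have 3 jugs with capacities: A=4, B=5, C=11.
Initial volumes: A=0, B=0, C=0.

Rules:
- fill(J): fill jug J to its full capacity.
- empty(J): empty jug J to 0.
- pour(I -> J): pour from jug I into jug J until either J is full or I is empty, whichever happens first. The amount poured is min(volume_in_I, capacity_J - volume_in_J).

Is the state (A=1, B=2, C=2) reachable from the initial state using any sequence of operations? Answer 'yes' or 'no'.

BFS explored all 240 reachable states.
Reachable set includes: (0,0,0), (0,0,1), (0,0,2), (0,0,3), (0,0,4), (0,0,5), (0,0,6), (0,0,7), (0,0,8), (0,0,9), (0,0,10), (0,0,11) ...
Target (A=1, B=2, C=2) not in reachable set → no.

Answer: no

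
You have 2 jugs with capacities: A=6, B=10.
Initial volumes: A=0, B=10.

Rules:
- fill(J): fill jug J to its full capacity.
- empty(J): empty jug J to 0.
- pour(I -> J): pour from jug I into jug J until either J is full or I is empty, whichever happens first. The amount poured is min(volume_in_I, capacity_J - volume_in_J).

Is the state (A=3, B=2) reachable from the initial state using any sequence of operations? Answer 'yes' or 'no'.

Answer: no

Derivation:
BFS explored all 16 reachable states.
Reachable set includes: (0,0), (0,2), (0,4), (0,6), (0,8), (0,10), (2,0), (2,10), (4,0), (4,10), (6,0), (6,2) ...
Target (A=3, B=2) not in reachable set → no.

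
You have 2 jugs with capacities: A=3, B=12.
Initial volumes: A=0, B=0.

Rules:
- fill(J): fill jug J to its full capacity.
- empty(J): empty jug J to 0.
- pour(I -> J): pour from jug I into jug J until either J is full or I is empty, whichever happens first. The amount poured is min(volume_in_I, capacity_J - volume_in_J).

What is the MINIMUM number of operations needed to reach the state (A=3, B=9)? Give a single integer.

Answer: 2

Derivation:
BFS from (A=0, B=0). One shortest path:
  1. fill(B) -> (A=0 B=12)
  2. pour(B -> A) -> (A=3 B=9)
Reached target in 2 moves.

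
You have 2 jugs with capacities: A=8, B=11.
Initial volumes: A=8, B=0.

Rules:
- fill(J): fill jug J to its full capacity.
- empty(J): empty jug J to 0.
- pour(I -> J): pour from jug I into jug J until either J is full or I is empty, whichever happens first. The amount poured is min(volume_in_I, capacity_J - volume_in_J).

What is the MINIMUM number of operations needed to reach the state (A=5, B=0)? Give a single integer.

Answer: 4

Derivation:
BFS from (A=8, B=0). One shortest path:
  1. pour(A -> B) -> (A=0 B=8)
  2. fill(A) -> (A=8 B=8)
  3. pour(A -> B) -> (A=5 B=11)
  4. empty(B) -> (A=5 B=0)
Reached target in 4 moves.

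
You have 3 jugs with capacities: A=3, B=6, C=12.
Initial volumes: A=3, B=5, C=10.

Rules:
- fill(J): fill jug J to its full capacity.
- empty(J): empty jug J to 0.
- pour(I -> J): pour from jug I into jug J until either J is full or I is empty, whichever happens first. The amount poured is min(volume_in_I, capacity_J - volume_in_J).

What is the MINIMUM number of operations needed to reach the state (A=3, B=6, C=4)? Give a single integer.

Answer: 2

Derivation:
BFS from (A=3, B=5, C=10). One shortest path:
  1. empty(B) -> (A=3 B=0 C=10)
  2. pour(C -> B) -> (A=3 B=6 C=4)
Reached target in 2 moves.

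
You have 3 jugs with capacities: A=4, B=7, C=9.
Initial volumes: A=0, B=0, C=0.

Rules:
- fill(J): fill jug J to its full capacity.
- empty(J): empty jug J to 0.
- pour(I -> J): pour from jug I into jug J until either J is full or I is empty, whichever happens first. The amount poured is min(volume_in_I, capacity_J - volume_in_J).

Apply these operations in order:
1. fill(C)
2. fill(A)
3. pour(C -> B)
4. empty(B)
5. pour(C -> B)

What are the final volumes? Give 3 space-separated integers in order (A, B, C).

Answer: 4 2 0

Derivation:
Step 1: fill(C) -> (A=0 B=0 C=9)
Step 2: fill(A) -> (A=4 B=0 C=9)
Step 3: pour(C -> B) -> (A=4 B=7 C=2)
Step 4: empty(B) -> (A=4 B=0 C=2)
Step 5: pour(C -> B) -> (A=4 B=2 C=0)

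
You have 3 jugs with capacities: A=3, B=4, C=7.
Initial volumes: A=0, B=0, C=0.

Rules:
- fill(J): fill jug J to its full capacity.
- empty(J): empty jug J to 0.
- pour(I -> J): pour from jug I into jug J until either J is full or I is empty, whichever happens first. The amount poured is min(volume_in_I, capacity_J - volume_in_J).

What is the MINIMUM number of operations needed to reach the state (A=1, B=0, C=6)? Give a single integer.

Answer: 5

Derivation:
BFS from (A=0, B=0, C=0). One shortest path:
  1. fill(C) -> (A=0 B=0 C=7)
  2. pour(C -> B) -> (A=0 B=4 C=3)
  3. pour(B -> A) -> (A=3 B=1 C=3)
  4. pour(A -> C) -> (A=0 B=1 C=6)
  5. pour(B -> A) -> (A=1 B=0 C=6)
Reached target in 5 moves.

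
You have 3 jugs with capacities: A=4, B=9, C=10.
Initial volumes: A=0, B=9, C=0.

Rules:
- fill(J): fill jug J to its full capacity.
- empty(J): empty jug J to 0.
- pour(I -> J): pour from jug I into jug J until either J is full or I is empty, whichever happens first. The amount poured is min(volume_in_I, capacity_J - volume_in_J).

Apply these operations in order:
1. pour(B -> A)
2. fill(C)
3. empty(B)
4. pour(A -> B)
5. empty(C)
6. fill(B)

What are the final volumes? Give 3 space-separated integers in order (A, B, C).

Answer: 0 9 0

Derivation:
Step 1: pour(B -> A) -> (A=4 B=5 C=0)
Step 2: fill(C) -> (A=4 B=5 C=10)
Step 3: empty(B) -> (A=4 B=0 C=10)
Step 4: pour(A -> B) -> (A=0 B=4 C=10)
Step 5: empty(C) -> (A=0 B=4 C=0)
Step 6: fill(B) -> (A=0 B=9 C=0)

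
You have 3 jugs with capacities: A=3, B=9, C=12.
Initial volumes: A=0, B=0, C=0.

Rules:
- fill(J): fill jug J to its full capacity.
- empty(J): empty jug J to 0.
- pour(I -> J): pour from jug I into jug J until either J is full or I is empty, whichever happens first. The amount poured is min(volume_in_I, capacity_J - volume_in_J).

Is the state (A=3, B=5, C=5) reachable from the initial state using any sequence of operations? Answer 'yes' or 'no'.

Answer: no

Derivation:
BFS explored all 40 reachable states.
Reachable set includes: (0,0,0), (0,0,3), (0,0,6), (0,0,9), (0,0,12), (0,3,0), (0,3,3), (0,3,6), (0,3,9), (0,3,12), (0,6,0), (0,6,3) ...
Target (A=3, B=5, C=5) not in reachable set → no.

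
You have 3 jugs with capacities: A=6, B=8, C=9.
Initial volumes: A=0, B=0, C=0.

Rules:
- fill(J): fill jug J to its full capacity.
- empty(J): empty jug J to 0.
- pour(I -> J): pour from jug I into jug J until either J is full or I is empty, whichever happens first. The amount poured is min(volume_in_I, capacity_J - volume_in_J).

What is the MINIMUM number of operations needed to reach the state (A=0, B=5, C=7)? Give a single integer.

Answer: 7

Derivation:
BFS from (A=0, B=0, C=0). One shortest path:
  1. fill(A) -> (A=6 B=0 C=0)
  2. pour(A -> C) -> (A=0 B=0 C=6)
  3. fill(A) -> (A=6 B=0 C=6)
  4. pour(A -> C) -> (A=3 B=0 C=9)
  5. pour(C -> B) -> (A=3 B=8 C=1)
  6. pour(B -> A) -> (A=6 B=5 C=1)
  7. pour(A -> C) -> (A=0 B=5 C=7)
Reached target in 7 moves.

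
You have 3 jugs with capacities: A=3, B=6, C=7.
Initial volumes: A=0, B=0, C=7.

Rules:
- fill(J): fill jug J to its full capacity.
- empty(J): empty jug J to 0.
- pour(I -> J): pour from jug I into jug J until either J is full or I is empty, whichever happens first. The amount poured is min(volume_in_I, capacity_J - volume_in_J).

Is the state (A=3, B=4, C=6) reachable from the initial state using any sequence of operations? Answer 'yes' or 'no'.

BFS from (A=0, B=0, C=7):
  1. pour(C -> B) -> (A=0 B=6 C=1)
  2. pour(C -> A) -> (A=1 B=6 C=0)
  3. pour(B -> C) -> (A=1 B=0 C=6)
  4. fill(B) -> (A=1 B=6 C=6)
  5. pour(B -> A) -> (A=3 B=4 C=6)
Target reached → yes.

Answer: yes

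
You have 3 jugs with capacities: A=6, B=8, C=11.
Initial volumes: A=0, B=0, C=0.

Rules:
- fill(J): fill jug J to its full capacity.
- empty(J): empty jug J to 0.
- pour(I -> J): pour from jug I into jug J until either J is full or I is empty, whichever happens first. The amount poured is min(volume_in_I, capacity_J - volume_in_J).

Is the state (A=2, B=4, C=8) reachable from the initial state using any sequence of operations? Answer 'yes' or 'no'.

Answer: no

Derivation:
BFS explored all 406 reachable states.
Reachable set includes: (0,0,0), (0,0,1), (0,0,2), (0,0,3), (0,0,4), (0,0,5), (0,0,6), (0,0,7), (0,0,8), (0,0,9), (0,0,10), (0,0,11) ...
Target (A=2, B=4, C=8) not in reachable set → no.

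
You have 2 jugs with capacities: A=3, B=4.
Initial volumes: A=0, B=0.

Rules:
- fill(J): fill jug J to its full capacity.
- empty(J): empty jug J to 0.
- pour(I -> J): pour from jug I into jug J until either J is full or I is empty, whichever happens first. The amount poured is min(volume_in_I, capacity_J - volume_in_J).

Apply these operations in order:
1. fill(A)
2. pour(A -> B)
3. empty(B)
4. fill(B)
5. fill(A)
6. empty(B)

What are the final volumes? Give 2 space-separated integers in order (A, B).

Step 1: fill(A) -> (A=3 B=0)
Step 2: pour(A -> B) -> (A=0 B=3)
Step 3: empty(B) -> (A=0 B=0)
Step 4: fill(B) -> (A=0 B=4)
Step 5: fill(A) -> (A=3 B=4)
Step 6: empty(B) -> (A=3 B=0)

Answer: 3 0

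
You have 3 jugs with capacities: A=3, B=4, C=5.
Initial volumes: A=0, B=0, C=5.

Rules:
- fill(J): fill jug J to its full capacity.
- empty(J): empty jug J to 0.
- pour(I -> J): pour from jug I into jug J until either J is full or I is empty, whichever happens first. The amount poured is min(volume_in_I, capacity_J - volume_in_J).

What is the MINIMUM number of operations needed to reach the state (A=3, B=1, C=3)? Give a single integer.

BFS from (A=0, B=0, C=5). One shortest path:
  1. fill(A) -> (A=3 B=0 C=5)
  2. fill(B) -> (A=3 B=4 C=5)
  3. empty(C) -> (A=3 B=4 C=0)
  4. pour(A -> C) -> (A=0 B=4 C=3)
  5. pour(B -> A) -> (A=3 B=1 C=3)
Reached target in 5 moves.

Answer: 5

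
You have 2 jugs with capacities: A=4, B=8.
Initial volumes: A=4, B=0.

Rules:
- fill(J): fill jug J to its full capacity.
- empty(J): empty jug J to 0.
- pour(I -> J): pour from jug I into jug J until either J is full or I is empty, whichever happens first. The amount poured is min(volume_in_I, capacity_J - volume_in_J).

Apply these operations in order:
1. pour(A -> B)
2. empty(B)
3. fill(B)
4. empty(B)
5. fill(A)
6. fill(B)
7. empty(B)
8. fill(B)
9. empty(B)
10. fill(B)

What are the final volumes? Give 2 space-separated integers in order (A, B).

Answer: 4 8

Derivation:
Step 1: pour(A -> B) -> (A=0 B=4)
Step 2: empty(B) -> (A=0 B=0)
Step 3: fill(B) -> (A=0 B=8)
Step 4: empty(B) -> (A=0 B=0)
Step 5: fill(A) -> (A=4 B=0)
Step 6: fill(B) -> (A=4 B=8)
Step 7: empty(B) -> (A=4 B=0)
Step 8: fill(B) -> (A=4 B=8)
Step 9: empty(B) -> (A=4 B=0)
Step 10: fill(B) -> (A=4 B=8)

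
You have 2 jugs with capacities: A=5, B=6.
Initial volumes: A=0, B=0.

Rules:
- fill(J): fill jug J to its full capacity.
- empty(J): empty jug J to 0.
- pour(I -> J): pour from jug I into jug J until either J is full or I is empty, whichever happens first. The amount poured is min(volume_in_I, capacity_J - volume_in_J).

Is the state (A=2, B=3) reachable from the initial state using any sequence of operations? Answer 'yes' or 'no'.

Answer: no

Derivation:
BFS explored all 22 reachable states.
Reachable set includes: (0,0), (0,1), (0,2), (0,3), (0,4), (0,5), (0,6), (1,0), (1,6), (2,0), (2,6), (3,0) ...
Target (A=2, B=3) not in reachable set → no.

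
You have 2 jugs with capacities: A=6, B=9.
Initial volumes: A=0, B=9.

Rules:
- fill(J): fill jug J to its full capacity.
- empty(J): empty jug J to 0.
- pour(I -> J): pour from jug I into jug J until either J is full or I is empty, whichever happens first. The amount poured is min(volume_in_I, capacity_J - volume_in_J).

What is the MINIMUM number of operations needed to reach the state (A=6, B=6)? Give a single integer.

BFS from (A=0, B=9). One shortest path:
  1. fill(A) -> (A=6 B=9)
  2. empty(B) -> (A=6 B=0)
  3. pour(A -> B) -> (A=0 B=6)
  4. fill(A) -> (A=6 B=6)
Reached target in 4 moves.

Answer: 4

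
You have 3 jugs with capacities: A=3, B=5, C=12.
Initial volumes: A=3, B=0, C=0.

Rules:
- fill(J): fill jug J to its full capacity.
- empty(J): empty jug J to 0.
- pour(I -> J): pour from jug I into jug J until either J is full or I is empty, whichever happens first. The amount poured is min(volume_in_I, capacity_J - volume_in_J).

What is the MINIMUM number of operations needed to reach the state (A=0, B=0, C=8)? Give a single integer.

Answer: 3

Derivation:
BFS from (A=3, B=0, C=0). One shortest path:
  1. fill(B) -> (A=3 B=5 C=0)
  2. pour(A -> C) -> (A=0 B=5 C=3)
  3. pour(B -> C) -> (A=0 B=0 C=8)
Reached target in 3 moves.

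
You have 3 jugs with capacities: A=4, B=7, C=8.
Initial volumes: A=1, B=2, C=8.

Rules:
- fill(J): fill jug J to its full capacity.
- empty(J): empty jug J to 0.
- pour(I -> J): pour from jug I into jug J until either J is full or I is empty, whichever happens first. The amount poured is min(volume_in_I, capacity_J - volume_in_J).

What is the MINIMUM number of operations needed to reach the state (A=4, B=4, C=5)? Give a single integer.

BFS from (A=1, B=2, C=8). One shortest path:
  1. empty(B) -> (A=1 B=0 C=8)
  2. pour(C -> A) -> (A=4 B=0 C=5)
  3. pour(A -> B) -> (A=0 B=4 C=5)
  4. fill(A) -> (A=4 B=4 C=5)
Reached target in 4 moves.

Answer: 4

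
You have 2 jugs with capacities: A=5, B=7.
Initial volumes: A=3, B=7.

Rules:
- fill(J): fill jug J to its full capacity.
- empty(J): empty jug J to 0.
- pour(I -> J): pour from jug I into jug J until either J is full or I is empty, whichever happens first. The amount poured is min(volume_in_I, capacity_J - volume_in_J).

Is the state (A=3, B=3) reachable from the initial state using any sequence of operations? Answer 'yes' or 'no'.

Answer: no

Derivation:
BFS explored all 24 reachable states.
Reachable set includes: (0,0), (0,1), (0,2), (0,3), (0,4), (0,5), (0,6), (0,7), (1,0), (1,7), (2,0), (2,7) ...
Target (A=3, B=3) not in reachable set → no.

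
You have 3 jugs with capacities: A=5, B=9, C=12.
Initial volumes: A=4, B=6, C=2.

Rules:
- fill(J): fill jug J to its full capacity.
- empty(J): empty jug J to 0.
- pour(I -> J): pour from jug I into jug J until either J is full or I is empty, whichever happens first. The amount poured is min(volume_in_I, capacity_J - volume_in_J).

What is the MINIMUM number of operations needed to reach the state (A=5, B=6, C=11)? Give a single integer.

Answer: 2

Derivation:
BFS from (A=4, B=6, C=2). One shortest path:
  1. fill(C) -> (A=4 B=6 C=12)
  2. pour(C -> A) -> (A=5 B=6 C=11)
Reached target in 2 moves.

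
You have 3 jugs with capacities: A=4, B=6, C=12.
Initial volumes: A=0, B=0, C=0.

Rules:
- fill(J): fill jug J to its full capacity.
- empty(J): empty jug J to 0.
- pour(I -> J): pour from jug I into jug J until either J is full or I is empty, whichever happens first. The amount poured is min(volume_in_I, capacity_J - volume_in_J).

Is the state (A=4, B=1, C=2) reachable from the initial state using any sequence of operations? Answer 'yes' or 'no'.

Answer: no

Derivation:
BFS explored all 74 reachable states.
Reachable set includes: (0,0,0), (0,0,2), (0,0,4), (0,0,6), (0,0,8), (0,0,10), (0,0,12), (0,2,0), (0,2,2), (0,2,4), (0,2,6), (0,2,8) ...
Target (A=4, B=1, C=2) not in reachable set → no.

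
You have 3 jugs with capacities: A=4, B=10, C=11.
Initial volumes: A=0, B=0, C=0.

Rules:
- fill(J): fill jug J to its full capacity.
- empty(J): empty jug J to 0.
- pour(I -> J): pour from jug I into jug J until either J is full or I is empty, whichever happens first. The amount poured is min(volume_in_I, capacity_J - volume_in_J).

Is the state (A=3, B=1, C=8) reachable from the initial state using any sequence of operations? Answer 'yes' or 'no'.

BFS explored all 390 reachable states.
Reachable set includes: (0,0,0), (0,0,1), (0,0,2), (0,0,3), (0,0,4), (0,0,5), (0,0,6), (0,0,7), (0,0,8), (0,0,9), (0,0,10), (0,0,11) ...
Target (A=3, B=1, C=8) not in reachable set → no.

Answer: no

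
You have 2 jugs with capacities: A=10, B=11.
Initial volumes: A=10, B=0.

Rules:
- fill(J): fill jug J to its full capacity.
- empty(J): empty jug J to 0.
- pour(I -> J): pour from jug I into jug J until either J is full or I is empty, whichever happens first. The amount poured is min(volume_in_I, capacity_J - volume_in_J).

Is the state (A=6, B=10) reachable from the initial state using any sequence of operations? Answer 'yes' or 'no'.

Answer: no

Derivation:
BFS explored all 42 reachable states.
Reachable set includes: (0,0), (0,1), (0,2), (0,3), (0,4), (0,5), (0,6), (0,7), (0,8), (0,9), (0,10), (0,11) ...
Target (A=6, B=10) not in reachable set → no.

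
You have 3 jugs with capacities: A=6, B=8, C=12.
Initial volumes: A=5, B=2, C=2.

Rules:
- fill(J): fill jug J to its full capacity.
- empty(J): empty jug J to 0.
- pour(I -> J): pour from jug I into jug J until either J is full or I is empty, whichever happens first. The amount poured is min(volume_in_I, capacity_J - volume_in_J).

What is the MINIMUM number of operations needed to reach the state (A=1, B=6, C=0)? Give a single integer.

Answer: 4

Derivation:
BFS from (A=5, B=2, C=2). One shortest path:
  1. empty(B) -> (A=5 B=0 C=2)
  2. pour(C -> A) -> (A=6 B=0 C=1)
  3. pour(A -> B) -> (A=0 B=6 C=1)
  4. pour(C -> A) -> (A=1 B=6 C=0)
Reached target in 4 moves.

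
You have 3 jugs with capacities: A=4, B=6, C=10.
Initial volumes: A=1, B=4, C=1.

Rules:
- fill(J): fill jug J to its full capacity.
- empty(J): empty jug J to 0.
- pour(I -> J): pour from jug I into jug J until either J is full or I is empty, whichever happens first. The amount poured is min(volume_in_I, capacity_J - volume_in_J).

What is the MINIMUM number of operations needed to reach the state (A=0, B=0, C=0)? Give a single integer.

Answer: 3

Derivation:
BFS from (A=1, B=4, C=1). One shortest path:
  1. empty(A) -> (A=0 B=4 C=1)
  2. empty(B) -> (A=0 B=0 C=1)
  3. empty(C) -> (A=0 B=0 C=0)
Reached target in 3 moves.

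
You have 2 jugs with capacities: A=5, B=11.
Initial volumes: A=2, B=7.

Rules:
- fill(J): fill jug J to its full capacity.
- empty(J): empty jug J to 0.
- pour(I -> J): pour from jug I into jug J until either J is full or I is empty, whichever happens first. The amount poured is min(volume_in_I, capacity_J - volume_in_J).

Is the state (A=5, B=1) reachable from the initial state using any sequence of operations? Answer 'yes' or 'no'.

BFS from (A=2, B=7):
  1. fill(A) -> (A=5 B=7)
  2. pour(A -> B) -> (A=1 B=11)
  3. empty(B) -> (A=1 B=0)
  4. pour(A -> B) -> (A=0 B=1)
  5. fill(A) -> (A=5 B=1)
Target reached → yes.

Answer: yes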